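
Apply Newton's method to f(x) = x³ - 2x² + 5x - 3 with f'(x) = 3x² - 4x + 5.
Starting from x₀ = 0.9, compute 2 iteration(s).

f(x) = x³ - 2x² + 5x - 3
f'(x) = 3x² - 4x + 5
x₀ = 0.9

Newton-Raphson formula: x_{n+1} = x_n - f(x_n)/f'(x_n)

Iteration 1:
  f(0.900000) = 0.609000
  f'(0.900000) = 3.830000
  x_1 = 0.900000 - 0.609000/3.830000 = 0.740992
Iteration 2:
  f(0.740992) = 0.013678
  f'(0.740992) = 3.683240
  x_2 = 0.740992 - 0.013678/3.683240 = 0.737279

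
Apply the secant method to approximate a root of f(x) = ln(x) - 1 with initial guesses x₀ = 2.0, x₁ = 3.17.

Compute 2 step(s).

f(x) = ln(x) - 1
x₀ = 2.0, x₁ = 3.17

Secant formula: x_{n+1} = x_n - f(x_n)(x_n - x_{n-1})/(f(x_n) - f(x_{n-1}))

Iteration 1:
  f(2.000000) = -0.306853
  f(3.170000) = 0.153732
  x_2 = 3.170000 - 0.153732×(3.170000 - 2.000000)/(0.153732 - (-0.306853))
       = 2.779483
Iteration 2:
  f(3.170000) = 0.153732
  f(2.779483) = 0.022265
  x_3 = 2.779483 - 0.022265×(2.779483 - 3.170000)/(0.022265 - 0.153732)
       = 2.713346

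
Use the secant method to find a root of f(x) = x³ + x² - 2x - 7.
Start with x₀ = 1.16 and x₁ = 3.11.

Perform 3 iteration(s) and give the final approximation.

f(x) = x³ + x² - 2x - 7
x₀ = 1.16, x₁ = 3.11

Secant formula: x_{n+1} = x_n - f(x_n)(x_n - x_{n-1})/(f(x_n) - f(x_{n-1}))

Iteration 1:
  f(1.160000) = -6.413504
  f(3.110000) = 26.532331
  x_2 = 3.110000 - 26.532331×(3.110000 - 1.160000)/(26.532331 - (-6.413504))
       = 1.539603
Iteration 2:
  f(3.110000) = 26.532331
  f(1.539603) = -4.059390
  x_3 = 1.539603 - (-4.059390)×(1.539603 - 3.110000)/(-4.059390 - 26.532331)
       = 1.747988
Iteration 3:
  f(1.539603) = -4.059390
  f(1.747988) = -2.099605
  x_4 = 1.747988 - (-2.099605)×(1.747988 - 1.539603)/(-2.099605 - (-4.059390))
       = 1.971240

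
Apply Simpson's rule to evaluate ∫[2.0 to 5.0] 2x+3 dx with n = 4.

f(x) = 2x+3
a = 2.0, b = 5.0, n = 4
h = (b - a)/n = 0.750000

Simpson's rule: (h/3)[f(x₀) + 4f(x₁) + 2f(x₂) + ... + f(xₙ)]

x_0 = 2.0000, f(x_0) = 7.000000, coefficient = 1
x_1 = 2.7500, f(x_1) = 8.500000, coefficient = 4
x_2 = 3.5000, f(x_2) = 10.000000, coefficient = 2
x_3 = 4.2500, f(x_3) = 11.500000, coefficient = 4
x_4 = 5.0000, f(x_4) = 13.000000, coefficient = 1

I ≈ (0.750000/3) × 120.000000 = 30.000000
Exact value: 30.000000
Error: 0.000000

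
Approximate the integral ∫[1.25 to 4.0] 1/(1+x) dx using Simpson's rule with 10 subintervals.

f(x) = 1/(1+x)
a = 1.25, b = 4.0, n = 10
h = (b - a)/n = 0.275000

Simpson's rule: (h/3)[f(x₀) + 4f(x₁) + 2f(x₂) + ... + f(xₙ)]

x_0 = 1.2500, f(x_0) = 0.444444, coefficient = 1
x_1 = 1.5250, f(x_1) = 0.396040, coefficient = 4
x_2 = 1.8000, f(x_2) = 0.357143, coefficient = 2
x_3 = 2.0750, f(x_3) = 0.325203, coefficient = 4
x_4 = 2.3500, f(x_4) = 0.298507, coefficient = 2
x_5 = 2.6250, f(x_5) = 0.275862, coefficient = 4
x_6 = 2.9000, f(x_6) = 0.256410, coefficient = 2
x_7 = 3.1750, f(x_7) = 0.239521, coefficient = 4
x_8 = 3.4500, f(x_8) = 0.224719, coefficient = 2
x_9 = 3.7250, f(x_9) = 0.211640, coefficient = 4
x_10 = 4.0000, f(x_10) = 0.200000, coefficient = 1

I ≈ (0.275000/3) × 8.711068 = 0.798515
Exact value: 0.798508
Error: 0.000007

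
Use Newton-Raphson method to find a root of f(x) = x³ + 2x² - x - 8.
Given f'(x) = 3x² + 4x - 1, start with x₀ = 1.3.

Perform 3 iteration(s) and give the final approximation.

f(x) = x³ + 2x² - x - 8
f'(x) = 3x² + 4x - 1
x₀ = 1.3

Newton-Raphson formula: x_{n+1} = x_n - f(x_n)/f'(x_n)

Iteration 1:
  f(1.300000) = -3.723000
  f'(1.300000) = 9.270000
  x_1 = 1.300000 - (-3.723000)/9.270000 = 1.701618
Iteration 2:
  f(1.701618) = 1.016433
  f'(1.701618) = 14.492985
  x_2 = 1.701618 - 1.016433/14.492985 = 1.631485
Iteration 3:
  f(1.631485) = 0.034601
  f'(1.631485) = 13.511175
  x_3 = 1.631485 - 0.034601/13.511175 = 1.628924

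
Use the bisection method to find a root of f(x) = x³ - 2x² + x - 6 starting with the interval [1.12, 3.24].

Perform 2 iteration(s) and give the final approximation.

f(x) = x³ - 2x² + x - 6
Initial interval: [1.12, 3.24]

Iteration 1:
  c_1 = (1.120000 + 3.240000)/2 = 2.180000
  f(c_1) = f(2.180000) = -2.964568
  f(a) × f(c) ≥ 0, new interval: [2.180000, 3.240000]
Iteration 2:
  c_2 = (2.180000 + 3.240000)/2 = 2.710000
  f(c_2) = f(2.710000) = 1.924311
  f(a) × f(c) < 0, new interval: [2.180000, 2.710000]

After 2 iteration(s), the approximation is c_2 = 2.710000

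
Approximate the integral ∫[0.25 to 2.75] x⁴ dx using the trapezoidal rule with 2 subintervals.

f(x) = x⁴
a = 0.25, b = 2.75, n = 2
h = (b - a)/n = 1.250000

Trapezoidal rule: (h/2)[f(x₀) + 2f(x₁) + 2f(x₂) + ... + f(xₙ)]

x_0 = 0.2500, f(x_0) = 0.003906, coefficient = 1
x_1 = 1.5000, f(x_1) = 5.062500, coefficient = 2
x_2 = 2.7500, f(x_2) = 57.191406, coefficient = 1

I ≈ (1.250000/2) × 67.320312 = 42.075195
Exact value: 31.455078
Error: 10.620117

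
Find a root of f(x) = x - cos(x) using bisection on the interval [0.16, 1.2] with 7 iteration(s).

f(x) = x - cos(x)
Initial interval: [0.16, 1.2]

Iteration 1:
  c_1 = (0.160000 + 1.200000)/2 = 0.680000
  f(c_1) = f(0.680000) = -0.097573
  f(a) × f(c) ≥ 0, new interval: [0.680000, 1.200000]
Iteration 2:
  c_2 = (0.680000 + 1.200000)/2 = 0.940000
  f(c_2) = f(0.940000) = 0.350212
  f(a) × f(c) < 0, new interval: [0.680000, 0.940000]
Iteration 3:
  c_3 = (0.680000 + 0.940000)/2 = 0.810000
  f(c_3) = f(0.810000) = 0.120502
  f(a) × f(c) < 0, new interval: [0.680000, 0.810000]
Iteration 4:
  c_4 = (0.680000 + 0.810000)/2 = 0.745000
  f(c_4) = f(0.745000) = 0.009912
  f(a) × f(c) < 0, new interval: [0.680000, 0.745000]
Iteration 5:
  c_5 = (0.680000 + 0.745000)/2 = 0.712500
  f(c_5) = f(0.712500) = -0.044230
  f(a) × f(c) ≥ 0, new interval: [0.712500, 0.745000]
Iteration 6:
  c_6 = (0.712500 + 0.745000)/2 = 0.728750
  f(c_6) = f(0.728750) = -0.017257
  f(a) × f(c) ≥ 0, new interval: [0.728750, 0.745000]
Iteration 7:
  c_7 = (0.728750 + 0.745000)/2 = 0.736875
  f(c_7) = f(0.736875) = -0.003697
  f(a) × f(c) ≥ 0, new interval: [0.736875, 0.745000]

After 7 iteration(s), the approximation is c_7 = 0.736875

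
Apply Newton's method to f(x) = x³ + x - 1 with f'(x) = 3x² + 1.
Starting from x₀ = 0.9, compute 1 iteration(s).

f(x) = x³ + x - 1
f'(x) = 3x² + 1
x₀ = 0.9

Newton-Raphson formula: x_{n+1} = x_n - f(x_n)/f'(x_n)

Iteration 1:
  f(0.900000) = 0.629000
  f'(0.900000) = 3.430000
  x_1 = 0.900000 - 0.629000/3.430000 = 0.716618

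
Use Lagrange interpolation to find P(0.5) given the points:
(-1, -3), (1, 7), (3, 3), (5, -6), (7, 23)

Lagrange interpolation formula:
P(x) = Σ yᵢ × Lᵢ(x)
where Lᵢ(x) = Π_{j≠i} (x - xⱼ)/(xᵢ - xⱼ)

L_0(0.5) = (0.5 - 1)/(-1 - 1) × (0.5 - 3)/(-1 - 3) × (0.5 - 5)/(-1 - 5) × (0.5 - 7)/(-1 - 7) = 0.095215
L_1(0.5) = (0.5 - (-1))/(1 - (-1)) × (0.5 - 3)/(1 - 3) × (0.5 - 5)/(1 - 5) × (0.5 - 7)/(1 - 7) = 1.142578
L_2(0.5) = (0.5 - (-1))/(3 - (-1)) × (0.5 - 1)/(3 - 1) × (0.5 - 5)/(3 - 5) × (0.5 - 7)/(3 - 7) = -0.342773
L_3(0.5) = (0.5 - (-1))/(5 - (-1)) × (0.5 - 1)/(5 - 1) × (0.5 - 3)/(5 - 3) × (0.5 - 7)/(5 - 7) = 0.126953
L_4(0.5) = (0.5 - (-1))/(7 - (-1)) × (0.5 - 1)/(7 - 1) × (0.5 - 3)/(7 - 3) × (0.5 - 5)/(7 - 5) = -0.021973

P(0.5) = (-3)×L_0(0.5) + 7×L_1(0.5) + 3×L_2(0.5) + (-6)×L_3(0.5) + 23×L_4(0.5)
P(0.5) = 5.416992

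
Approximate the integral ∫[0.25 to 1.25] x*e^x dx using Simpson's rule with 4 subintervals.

f(x) = x*e^x
a = 0.25, b = 1.25, n = 4
h = (b - a)/n = 0.250000

Simpson's rule: (h/3)[f(x₀) + 4f(x₁) + 2f(x₂) + ... + f(xₙ)]

x_0 = 0.2500, f(x_0) = 0.321006, coefficient = 1
x_1 = 0.5000, f(x_1) = 0.824361, coefficient = 4
x_2 = 0.7500, f(x_2) = 1.587750, coefficient = 2
x_3 = 1.0000, f(x_3) = 2.718282, coefficient = 4
x_4 = 1.2500, f(x_4) = 4.362929, coefficient = 1

I ≈ (0.250000/3) × 22.030005 = 1.835834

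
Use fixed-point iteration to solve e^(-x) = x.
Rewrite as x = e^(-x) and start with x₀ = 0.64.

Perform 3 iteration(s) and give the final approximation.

Equation: e^(-x) = x
Fixed-point form: x = e^(-x)
x₀ = 0.64

x_1 = g(0.640000) = 0.527292
x_2 = g(0.527292) = 0.590201
x_3 = g(0.590201) = 0.554216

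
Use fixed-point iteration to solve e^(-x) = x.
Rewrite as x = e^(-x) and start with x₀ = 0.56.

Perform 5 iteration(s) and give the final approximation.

Equation: e^(-x) = x
Fixed-point form: x = e^(-x)
x₀ = 0.56

x_1 = g(0.560000) = 0.571209
x_2 = g(0.571209) = 0.564842
x_3 = g(0.564842) = 0.568450
x_4 = g(0.568450) = 0.566403
x_5 = g(0.566403) = 0.567563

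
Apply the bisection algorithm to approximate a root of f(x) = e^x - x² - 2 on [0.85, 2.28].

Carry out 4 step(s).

f(x) = e^x - x² - 2
Initial interval: [0.85, 2.28]

Iteration 1:
  c_1 = (0.850000 + 2.280000)/2 = 1.565000
  f(c_1) = f(1.565000) = 0.333450
  f(a) × f(c) < 0, new interval: [0.850000, 1.565000]
Iteration 2:
  c_2 = (0.850000 + 1.565000)/2 = 1.207500
  f(c_2) = f(1.207500) = -0.112945
  f(a) × f(c) ≥ 0, new interval: [1.207500, 1.565000]
Iteration 3:
  c_3 = (1.207500 + 1.565000)/2 = 1.386250
  f(c_3) = f(1.386250) = 0.078133
  f(a) × f(c) < 0, new interval: [1.207500, 1.386250]
Iteration 4:
  c_4 = (1.207500 + 1.386250)/2 = 1.296875
  f(c_4) = f(1.296875) = -0.024037
  f(a) × f(c) ≥ 0, new interval: [1.296875, 1.386250]

After 4 iteration(s), the approximation is c_4 = 1.296875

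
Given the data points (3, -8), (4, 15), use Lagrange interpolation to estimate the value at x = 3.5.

Lagrange interpolation formula:
P(x) = Σ yᵢ × Lᵢ(x)
where Lᵢ(x) = Π_{j≠i} (x - xⱼ)/(xᵢ - xⱼ)

L_0(3.5) = (3.5 - 4)/(3 - 4) = 0.500000
L_1(3.5) = (3.5 - 3)/(4 - 3) = 0.500000

P(3.5) = (-8)×L_0(3.5) + 15×L_1(3.5)
P(3.5) = 3.500000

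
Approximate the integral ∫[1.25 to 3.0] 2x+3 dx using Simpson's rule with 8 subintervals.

f(x) = 2x+3
a = 1.25, b = 3.0, n = 8
h = (b - a)/n = 0.218750

Simpson's rule: (h/3)[f(x₀) + 4f(x₁) + 2f(x₂) + ... + f(xₙ)]

x_0 = 1.2500, f(x_0) = 5.500000, coefficient = 1
x_1 = 1.4688, f(x_1) = 5.937500, coefficient = 4
x_2 = 1.6875, f(x_2) = 6.375000, coefficient = 2
x_3 = 1.9062, f(x_3) = 6.812500, coefficient = 4
x_4 = 2.1250, f(x_4) = 7.250000, coefficient = 2
x_5 = 2.3438, f(x_5) = 7.687500, coefficient = 4
x_6 = 2.5625, f(x_6) = 8.125000, coefficient = 2
x_7 = 2.7812, f(x_7) = 8.562500, coefficient = 4
x_8 = 3.0000, f(x_8) = 9.000000, coefficient = 1

I ≈ (0.218750/3) × 174.000000 = 12.687500
Exact value: 12.687500
Error: 0.000000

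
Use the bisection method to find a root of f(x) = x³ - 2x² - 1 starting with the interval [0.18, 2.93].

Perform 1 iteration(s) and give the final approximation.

f(x) = x³ - 2x² - 1
Initial interval: [0.18, 2.93]

Iteration 1:
  c_1 = (0.180000 + 2.930000)/2 = 1.555000
  f(c_1) = f(1.555000) = -2.076021
  f(a) × f(c) ≥ 0, new interval: [1.555000, 2.930000]

After 1 iteration(s), the approximation is c_1 = 1.555000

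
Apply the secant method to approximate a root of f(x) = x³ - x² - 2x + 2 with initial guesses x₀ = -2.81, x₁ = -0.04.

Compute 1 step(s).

f(x) = x³ - x² - 2x + 2
x₀ = -2.81, x₁ = -0.04

Secant formula: x_{n+1} = x_n - f(x_n)(x_n - x_{n-1})/(f(x_n) - f(x_{n-1}))

Iteration 1:
  f(-2.810000) = -22.464141
  f(-0.040000) = 2.078336
  x_2 = -0.040000 - 2.078336×(-0.040000 - (-2.810000))/(2.078336 - (-22.464141))
       = -0.274573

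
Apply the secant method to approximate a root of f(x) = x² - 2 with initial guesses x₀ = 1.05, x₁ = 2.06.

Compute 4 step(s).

f(x) = x² - 2
x₀ = 1.05, x₁ = 2.06

Secant formula: x_{n+1} = x_n - f(x_n)(x_n - x_{n-1})/(f(x_n) - f(x_{n-1}))

Iteration 1:
  f(1.050000) = -0.897500
  f(2.060000) = 2.243600
  x_2 = 2.060000 - 2.243600×(2.060000 - 1.050000)/(2.243600 - (-0.897500))
       = 1.338585
Iteration 2:
  f(2.060000) = 2.243600
  f(1.338585) = -0.208190
  x_3 = 1.338585 - (-0.208190)×(1.338585 - 2.060000)/(-0.208190 - 2.243600)
       = 1.399843
Iteration 3:
  f(1.338585) = -0.208190
  f(1.399843) = -0.040440
  x_4 = 1.399843 - (-0.040440)×(1.399843 - 1.338585)/(-0.040440 - (-0.208190))
       = 1.414610
Iteration 4:
  f(1.399843) = -0.040440
  f(1.414610) = 0.001123
  x_5 = 1.414610 - 0.001123×(1.414610 - 1.399843)/(0.001123 - (-0.040440))
       = 1.414212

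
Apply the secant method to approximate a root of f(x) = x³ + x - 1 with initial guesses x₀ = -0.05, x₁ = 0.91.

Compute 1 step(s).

f(x) = x³ + x - 1
x₀ = -0.05, x₁ = 0.91

Secant formula: x_{n+1} = x_n - f(x_n)(x_n - x_{n-1})/(f(x_n) - f(x_{n-1}))

Iteration 1:
  f(-0.050000) = -1.050125
  f(0.910000) = 0.663571
  x_2 = 0.910000 - 0.663571×(0.910000 - (-0.050000))/(0.663571 - (-1.050125))
       = 0.538272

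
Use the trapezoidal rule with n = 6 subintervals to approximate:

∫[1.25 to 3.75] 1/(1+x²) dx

f(x) = 1/(1+x²)
a = 1.25, b = 3.75, n = 6
h = (b - a)/n = 0.416667

Trapezoidal rule: (h/2)[f(x₀) + 2f(x₁) + 2f(x₂) + ... + f(xₙ)]

x_0 = 1.2500, f(x_0) = 0.390244, coefficient = 1
x_1 = 1.6667, f(x_1) = 0.264706, coefficient = 2
x_2 = 2.0833, f(x_2) = 0.187256, coefficient = 2
x_3 = 2.5000, f(x_3) = 0.137931, coefficient = 2
x_4 = 2.9167, f(x_4) = 0.105186, coefficient = 2
x_5 = 3.3333, f(x_5) = 0.082569, coefficient = 2
x_6 = 3.7500, f(x_6) = 0.066390, coefficient = 1

I ≈ (0.416667/2) × 2.011930 = 0.419152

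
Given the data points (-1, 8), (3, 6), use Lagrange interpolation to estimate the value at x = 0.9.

Lagrange interpolation formula:
P(x) = Σ yᵢ × Lᵢ(x)
where Lᵢ(x) = Π_{j≠i} (x - xⱼ)/(xᵢ - xⱼ)

L_0(0.9) = (0.9 - 3)/(-1 - 3) = 0.525000
L_1(0.9) = (0.9 - (-1))/(3 - (-1)) = 0.475000

P(0.9) = 8×L_0(0.9) + 6×L_1(0.9)
P(0.9) = 7.050000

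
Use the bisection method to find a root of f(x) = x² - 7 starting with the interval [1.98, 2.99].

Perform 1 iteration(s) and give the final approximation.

f(x) = x² - 7
Initial interval: [1.98, 2.99]

Iteration 1:
  c_1 = (1.980000 + 2.990000)/2 = 2.485000
  f(c_1) = f(2.485000) = -0.824775
  f(a) × f(c) ≥ 0, new interval: [2.485000, 2.990000]

After 1 iteration(s), the approximation is c_1 = 2.485000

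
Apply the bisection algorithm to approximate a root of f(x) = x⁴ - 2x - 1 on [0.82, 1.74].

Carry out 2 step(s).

f(x) = x⁴ - 2x - 1
Initial interval: [0.82, 1.74]

Iteration 1:
  c_1 = (0.820000 + 1.740000)/2 = 1.280000
  f(c_1) = f(1.280000) = -0.875645
  f(a) × f(c) ≥ 0, new interval: [1.280000, 1.740000]
Iteration 2:
  c_2 = (1.280000 + 1.740000)/2 = 1.510000
  f(c_2) = f(1.510000) = 1.178856
  f(a) × f(c) < 0, new interval: [1.280000, 1.510000]

After 2 iteration(s), the approximation is c_2 = 1.510000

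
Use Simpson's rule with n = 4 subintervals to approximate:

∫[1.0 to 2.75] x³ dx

f(x) = x³
a = 1.0, b = 2.75, n = 4
h = (b - a)/n = 0.437500

Simpson's rule: (h/3)[f(x₀) + 4f(x₁) + 2f(x₂) + ... + f(xₙ)]

x_0 = 1.0000, f(x_0) = 1.000000, coefficient = 1
x_1 = 1.4375, f(x_1) = 2.970459, coefficient = 4
x_2 = 1.8750, f(x_2) = 6.591797, coefficient = 2
x_3 = 2.3125, f(x_3) = 12.366455, coefficient = 4
x_4 = 2.7500, f(x_4) = 20.796875, coefficient = 1

I ≈ (0.437500/3) × 96.328125 = 14.047852
Exact value: 14.047852
Error: 0.000000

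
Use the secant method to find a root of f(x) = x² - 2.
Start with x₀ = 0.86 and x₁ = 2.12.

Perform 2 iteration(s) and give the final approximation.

f(x) = x² - 2
x₀ = 0.86, x₁ = 2.12

Secant formula: x_{n+1} = x_n - f(x_n)(x_n - x_{n-1})/(f(x_n) - f(x_{n-1}))

Iteration 1:
  f(0.860000) = -1.260400
  f(2.120000) = 2.494400
  x_2 = 2.120000 - 2.494400×(2.120000 - 0.860000)/(2.494400 - (-1.260400))
       = 1.282953
Iteration 2:
  f(2.120000) = 2.494400
  f(1.282953) = -0.354032
  x_3 = 1.282953 - (-0.354032)×(1.282953 - 2.120000)/(-0.354032 - 2.494400)
       = 1.386990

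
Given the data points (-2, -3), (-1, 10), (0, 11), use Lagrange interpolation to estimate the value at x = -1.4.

Lagrange interpolation formula:
P(x) = Σ yᵢ × Lᵢ(x)
where Lᵢ(x) = Π_{j≠i} (x - xⱼ)/(xᵢ - xⱼ)

L_0(-1.4) = (-1.4 - (-1))/(-2 - (-1)) × (-1.4 - 0)/(-2 - 0) = 0.280000
L_1(-1.4) = (-1.4 - (-2))/(-1 - (-2)) × (-1.4 - 0)/(-1 - 0) = 0.840000
L_2(-1.4) = (-1.4 - (-2))/(0 - (-2)) × (-1.4 - (-1))/(0 - (-1)) = -0.120000

P(-1.4) = (-3)×L_0(-1.4) + 10×L_1(-1.4) + 11×L_2(-1.4)
P(-1.4) = 6.240000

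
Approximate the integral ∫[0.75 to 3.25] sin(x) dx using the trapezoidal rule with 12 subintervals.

f(x) = sin(x)
a = 0.75, b = 3.25, n = 12
h = (b - a)/n = 0.208333

Trapezoidal rule: (h/2)[f(x₀) + 2f(x₁) + 2f(x₂) + ... + f(xₙ)]

x_0 = 0.7500, f(x_0) = 0.681639, coefficient = 1
x_1 = 0.9583, f(x_1) = 0.818235, coefficient = 2
x_2 = 1.1667, f(x_2) = 0.919445, coefficient = 2
x_3 = 1.3750, f(x_3) = 0.980893, coefficient = 2
x_4 = 1.5833, f(x_4) = 0.999921, coefficient = 2
x_5 = 1.7917, f(x_5) = 0.975707, coefficient = 2
x_6 = 2.0000, f(x_6) = 0.909297, coefficient = 2
x_7 = 2.2083, f(x_7) = 0.803564, coefficient = 2
x_8 = 2.4167, f(x_8) = 0.663080, coefficient = 2
x_9 = 2.6250, f(x_9) = 0.493920, coefficient = 2
x_10 = 2.8333, f(x_10) = 0.303400, coefficient = 2
x_11 = 3.0417, f(x_11) = 0.099760, coefficient = 2
x_12 = 3.2500, f(x_12) = -0.108195, coefficient = 1

I ≈ (0.208333/2) × 16.507890 = 1.719572
Exact value: 1.725819
Error: 0.006247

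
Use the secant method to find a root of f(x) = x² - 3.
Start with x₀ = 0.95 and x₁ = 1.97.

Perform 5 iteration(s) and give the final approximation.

f(x) = x² - 3
x₀ = 0.95, x₁ = 1.97

Secant formula: x_{n+1} = x_n - f(x_n)(x_n - x_{n-1})/(f(x_n) - f(x_{n-1}))

Iteration 1:
  f(0.950000) = -2.097500
  f(1.970000) = 0.880900
  x_2 = 1.970000 - 0.880900×(1.970000 - 0.950000)/(0.880900 - (-2.097500))
       = 1.668322
Iteration 2:
  f(1.970000) = 0.880900
  f(1.668322) = -0.216702
  x_3 = 1.668322 - (-0.216702)×(1.668322 - 1.970000)/(-0.216702 - 0.880900)
       = 1.727883
Iteration 3:
  f(1.668322) = -0.216702
  f(1.727883) = -0.014421
  x_4 = 1.727883 - (-0.014421)×(1.727883 - 1.668322)/(-0.014421 - (-0.216702))
       = 1.732129
Iteration 4:
  f(1.727883) = -0.014421
  f(1.732129) = 0.000271
  x_5 = 1.732129 - 0.000271×(1.732129 - 1.727883)/(0.000271 - (-0.014421))
       = 1.732051
Iteration 5:
  f(1.732129) = 0.000271
  f(1.732051) = 0.000000
  x_6 = 1.732051 - 0.000000×(1.732051 - 1.732129)/(0.000000 - 0.000271)
       = 1.732051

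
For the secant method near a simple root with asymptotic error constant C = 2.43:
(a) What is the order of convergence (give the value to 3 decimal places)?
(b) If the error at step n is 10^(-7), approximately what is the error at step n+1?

(a) Secant method has superlinear convergence with order φ = (1+√5)/2 ≈ 1.618.
    This means |e_{n+1}| ≈ C|e_n|^1.618.

(b) With |e_n| = 10^(-7) and C = 2.43:
    |e_{n+1}| ≈ 2.43 × (10^(-7))^1.618 = 2.43 × 10^(-11.33)

(a) ≈ 1.618 (golden ratio); (b) |e_{n+1}| ≈ 1.146e-11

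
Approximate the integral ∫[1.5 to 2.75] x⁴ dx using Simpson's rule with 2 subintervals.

f(x) = x⁴
a = 1.5, b = 2.75, n = 2
h = (b - a)/n = 0.625000

Simpson's rule: (h/3)[f(x₀) + 4f(x₁) + 2f(x₂) + ... + f(xₙ)]

x_0 = 1.5000, f(x_0) = 5.062500, coefficient = 1
x_1 = 2.1250, f(x_1) = 20.390869, coefficient = 4
x_2 = 2.7500, f(x_2) = 57.191406, coefficient = 1

I ≈ (0.625000/3) × 143.817383 = 29.961955
Exact value: 29.936523
Error: 0.025431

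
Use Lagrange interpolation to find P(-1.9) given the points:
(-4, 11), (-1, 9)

Lagrange interpolation formula:
P(x) = Σ yᵢ × Lᵢ(x)
where Lᵢ(x) = Π_{j≠i} (x - xⱼ)/(xᵢ - xⱼ)

L_0(-1.9) = (-1.9 - (-1))/(-4 - (-1)) = 0.300000
L_1(-1.9) = (-1.9 - (-4))/(-1 - (-4)) = 0.700000

P(-1.9) = 11×L_0(-1.9) + 9×L_1(-1.9)
P(-1.9) = 9.600000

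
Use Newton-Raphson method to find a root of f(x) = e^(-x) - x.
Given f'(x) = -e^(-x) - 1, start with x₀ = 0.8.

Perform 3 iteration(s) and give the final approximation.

f(x) = e^(-x) - x
f'(x) = -e^(-x) - 1
x₀ = 0.8

Newton-Raphson formula: x_{n+1} = x_n - f(x_n)/f'(x_n)

Iteration 1:
  f(0.800000) = -0.350671
  f'(0.800000) = -1.449329
  x_1 = 0.800000 - (-0.350671)/(-1.449329) = 0.558046
Iteration 2:
  f(0.558046) = 0.014280
  f'(0.558046) = -1.572326
  x_2 = 0.558046 - 0.014280/(-1.572326) = 0.567128
Iteration 3:
  f(0.567128) = 0.000024
  f'(0.567128) = -1.567152
  x_3 = 0.567128 - 0.000024/(-1.567152) = 0.567143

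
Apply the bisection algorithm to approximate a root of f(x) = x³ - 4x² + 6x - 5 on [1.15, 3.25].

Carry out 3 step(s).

f(x) = x³ - 4x² + 6x - 5
Initial interval: [1.15, 3.25]

Iteration 1:
  c_1 = (1.150000 + 3.250000)/2 = 2.200000
  f(c_1) = f(2.200000) = -0.512000
  f(a) × f(c) ≥ 0, new interval: [2.200000, 3.250000]
Iteration 2:
  c_2 = (2.200000 + 3.250000)/2 = 2.725000
  f(c_2) = f(2.725000) = 1.882328
  f(a) × f(c) < 0, new interval: [2.200000, 2.725000]
Iteration 3:
  c_3 = (2.200000 + 2.725000)/2 = 2.462500
  f(c_3) = f(2.462500) = 0.451744
  f(a) × f(c) < 0, new interval: [2.200000, 2.462500]

After 3 iteration(s), the approximation is c_3 = 2.462500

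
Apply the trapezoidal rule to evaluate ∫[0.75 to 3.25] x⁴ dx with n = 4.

f(x) = x⁴
a = 0.75, b = 3.25, n = 4
h = (b - a)/n = 0.625000

Trapezoidal rule: (h/2)[f(x₀) + 2f(x₁) + 2f(x₂) + ... + f(xₙ)]

x_0 = 0.7500, f(x_0) = 0.316406, coefficient = 1
x_1 = 1.3750, f(x_1) = 3.574463, coefficient = 2
x_2 = 2.0000, f(x_2) = 16.000000, coefficient = 2
x_3 = 2.6250, f(x_3) = 47.480713, coefficient = 2
x_4 = 3.2500, f(x_4) = 111.566406, coefficient = 1

I ≈ (0.625000/2) × 245.993164 = 76.872864
Exact value: 72.470703
Error: 4.402161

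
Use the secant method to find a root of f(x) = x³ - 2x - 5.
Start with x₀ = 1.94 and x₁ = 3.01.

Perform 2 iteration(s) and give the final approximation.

f(x) = x³ - 2x - 5
x₀ = 1.94, x₁ = 3.01

Secant formula: x_{n+1} = x_n - f(x_n)(x_n - x_{n-1})/(f(x_n) - f(x_{n-1}))

Iteration 1:
  f(1.940000) = -1.578616
  f(3.010000) = 16.250901
  x_2 = 3.010000 - 16.250901×(3.010000 - 1.940000)/(16.250901 - (-1.578616))
       = 2.034737
Iteration 2:
  f(3.010000) = 16.250901
  f(2.034737) = -0.645346
  x_3 = 2.034737 - (-0.645346)×(2.034737 - 3.010000)/(-0.645346 - 16.250901)
       = 2.071987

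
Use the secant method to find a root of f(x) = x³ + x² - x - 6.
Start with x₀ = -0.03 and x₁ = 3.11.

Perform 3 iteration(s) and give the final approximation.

f(x) = x³ + x² - x - 6
x₀ = -0.03, x₁ = 3.11

Secant formula: x_{n+1} = x_n - f(x_n)(x_n - x_{n-1})/(f(x_n) - f(x_{n-1}))

Iteration 1:
  f(-0.030000) = -5.969127
  f(3.110000) = 30.642331
  x_2 = 3.110000 - 30.642331×(3.110000 - (-0.030000))/(30.642331 - (-5.969127))
       = 0.481945
Iteration 2:
  f(3.110000) = 30.642331
  f(0.481945) = -6.137732
  x_3 = 0.481945 - (-6.137732)×(0.481945 - 3.110000)/(-6.137732 - 30.642331)
       = 0.920506
Iteration 3:
  f(0.481945) = -6.137732
  f(0.920506) = -5.293201
  x_4 = 0.920506 - (-5.293201)×(0.920506 - 0.481945)/(-5.293201 - (-6.137732))
       = 3.669240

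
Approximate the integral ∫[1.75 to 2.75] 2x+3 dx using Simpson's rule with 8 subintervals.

f(x) = 2x+3
a = 1.75, b = 2.75, n = 8
h = (b - a)/n = 0.125000

Simpson's rule: (h/3)[f(x₀) + 4f(x₁) + 2f(x₂) + ... + f(xₙ)]

x_0 = 1.7500, f(x_0) = 6.500000, coefficient = 1
x_1 = 1.8750, f(x_1) = 6.750000, coefficient = 4
x_2 = 2.0000, f(x_2) = 7.000000, coefficient = 2
x_3 = 2.1250, f(x_3) = 7.250000, coefficient = 4
x_4 = 2.2500, f(x_4) = 7.500000, coefficient = 2
x_5 = 2.3750, f(x_5) = 7.750000, coefficient = 4
x_6 = 2.5000, f(x_6) = 8.000000, coefficient = 2
x_7 = 2.6250, f(x_7) = 8.250000, coefficient = 4
x_8 = 2.7500, f(x_8) = 8.500000, coefficient = 1

I ≈ (0.125000/3) × 180.000000 = 7.500000
Exact value: 7.500000
Error: 0.000000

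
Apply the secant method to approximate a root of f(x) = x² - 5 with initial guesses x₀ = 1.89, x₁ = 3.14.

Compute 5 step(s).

f(x) = x² - 5
x₀ = 1.89, x₁ = 3.14

Secant formula: x_{n+1} = x_n - f(x_n)(x_n - x_{n-1})/(f(x_n) - f(x_{n-1}))

Iteration 1:
  f(1.890000) = -1.427900
  f(3.140000) = 4.859600
  x_2 = 3.140000 - 4.859600×(3.140000 - 1.890000)/(4.859600 - (-1.427900))
       = 2.173877
Iteration 2:
  f(3.140000) = 4.859600
  f(2.173877) = -0.274260
  x_3 = 2.173877 - (-0.274260)×(2.173877 - 3.140000)/(-0.274260 - 4.859600)
       = 2.225489
Iteration 3:
  f(2.173877) = -0.274260
  f(2.225489) = -0.047200
  x_4 = 2.225489 - (-0.047200)×(2.225489 - 2.173877)/(-0.047200 - (-0.274260))
       = 2.236218
Iteration 4:
  f(2.225489) = -0.047200
  f(2.236218) = 0.000669
  x_5 = 2.236218 - 0.000669×(2.236218 - 2.225489)/(0.000669 - (-0.047200))
       = 2.236068
Iteration 5:
  f(2.236218) = 0.000669
  f(2.236068) = -0.000002
  x_6 = 2.236068 - (-0.000002)×(2.236068 - 2.236218)/(-0.000002 - 0.000669)
       = 2.236068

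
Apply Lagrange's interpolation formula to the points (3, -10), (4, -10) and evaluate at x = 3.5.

Lagrange interpolation formula:
P(x) = Σ yᵢ × Lᵢ(x)
where Lᵢ(x) = Π_{j≠i} (x - xⱼ)/(xᵢ - xⱼ)

L_0(3.5) = (3.5 - 4)/(3 - 4) = 0.500000
L_1(3.5) = (3.5 - 3)/(4 - 3) = 0.500000

P(3.5) = (-10)×L_0(3.5) + (-10)×L_1(3.5)
P(3.5) = -10.000000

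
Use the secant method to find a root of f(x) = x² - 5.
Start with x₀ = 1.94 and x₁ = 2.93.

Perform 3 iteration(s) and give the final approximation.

f(x) = x² - 5
x₀ = 1.94, x₁ = 2.93

Secant formula: x_{n+1} = x_n - f(x_n)(x_n - x_{n-1})/(f(x_n) - f(x_{n-1}))

Iteration 1:
  f(1.940000) = -1.236400
  f(2.930000) = 3.584900
  x_2 = 2.930000 - 3.584900×(2.930000 - 1.940000)/(3.584900 - (-1.236400))
       = 2.193881
Iteration 2:
  f(2.930000) = 3.584900
  f(2.193881) = -0.186887
  x_3 = 2.193881 - (-0.186887)×(2.193881 - 2.930000)/(-0.186887 - 3.584900)
       = 2.230355
Iteration 3:
  f(2.193881) = -0.186887
  f(2.230355) = -0.025519
  x_4 = 2.230355 - (-0.025519)×(2.230355 - 2.193881)/(-0.025519 - (-0.186887))
       = 2.236122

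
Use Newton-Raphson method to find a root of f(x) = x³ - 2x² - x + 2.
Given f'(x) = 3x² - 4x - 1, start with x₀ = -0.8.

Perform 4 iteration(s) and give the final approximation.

f(x) = x³ - 2x² - x + 2
f'(x) = 3x² - 4x - 1
x₀ = -0.8

Newton-Raphson formula: x_{n+1} = x_n - f(x_n)/f'(x_n)

Iteration 1:
  f(-0.800000) = 1.008000
  f'(-0.800000) = 4.120000
  x_1 = -0.800000 - 1.008000/4.120000 = -1.044660
Iteration 2:
  f(-1.044660) = -0.278023
  f'(-1.044660) = 6.452586
  x_2 = -1.044660 - (-0.278023)/6.452586 = -1.001573
Iteration 3:
  f(-1.001573) = -0.009451
  f'(-1.001573) = 6.015739
  x_3 = -1.001573 - (-0.009451)/6.015739 = -1.000002
Iteration 4:
  f(-1.000002) = -0.000012
  f'(-1.000002) = 6.000021
  x_4 = -1.000002 - (-0.000012)/6.000021 = -1.000000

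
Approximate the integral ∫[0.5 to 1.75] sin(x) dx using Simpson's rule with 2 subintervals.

f(x) = sin(x)
a = 0.5, b = 1.75, n = 2
h = (b - a)/n = 0.625000

Simpson's rule: (h/3)[f(x₀) + 4f(x₁) + 2f(x₂) + ... + f(xₙ)]

x_0 = 0.5000, f(x_0) = 0.479426, coefficient = 1
x_1 = 1.1250, f(x_1) = 0.902268, coefficient = 4
x_2 = 1.7500, f(x_2) = 0.983986, coefficient = 1

I ≈ (0.625000/3) × 5.072482 = 1.056767
Exact value: 1.055829
Error: 0.000938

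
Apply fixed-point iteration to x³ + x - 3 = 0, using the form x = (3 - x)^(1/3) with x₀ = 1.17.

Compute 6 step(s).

Equation: x³ + x - 3 = 0
Fixed-point form: x = (3 - x)^(1/3)
x₀ = 1.17

x_1 = g(1.170000) = 1.223161
x_2 = g(1.223161) = 1.211200
x_3 = g(1.211200) = 1.213912
x_4 = g(1.213912) = 1.213298
x_5 = g(1.213298) = 1.213437
x_6 = g(1.213437) = 1.213406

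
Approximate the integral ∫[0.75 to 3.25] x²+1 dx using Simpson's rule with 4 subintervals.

f(x) = x²+1
a = 0.75, b = 3.25, n = 4
h = (b - a)/n = 0.625000

Simpson's rule: (h/3)[f(x₀) + 4f(x₁) + 2f(x₂) + ... + f(xₙ)]

x_0 = 0.7500, f(x_0) = 1.562500, coefficient = 1
x_1 = 1.3750, f(x_1) = 2.890625, coefficient = 4
x_2 = 2.0000, f(x_2) = 5.000000, coefficient = 2
x_3 = 2.6250, f(x_3) = 7.890625, coefficient = 4
x_4 = 3.2500, f(x_4) = 11.562500, coefficient = 1

I ≈ (0.625000/3) × 66.250000 = 13.802083
Exact value: 13.802083
Error: 0.000000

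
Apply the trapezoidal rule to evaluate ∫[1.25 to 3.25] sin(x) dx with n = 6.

f(x) = sin(x)
a = 1.25, b = 3.25, n = 6
h = (b - a)/n = 0.333333

Trapezoidal rule: (h/2)[f(x₀) + 2f(x₁) + 2f(x₂) + ... + f(xₙ)]

x_0 = 1.2500, f(x_0) = 0.948985, coefficient = 1
x_1 = 1.5833, f(x_1) = 0.999921, coefficient = 2
x_2 = 1.9167, f(x_2) = 0.940781, coefficient = 2
x_3 = 2.2500, f(x_3) = 0.778073, coefficient = 2
x_4 = 2.5833, f(x_4) = 0.529711, coefficient = 2
x_5 = 2.9167, f(x_5) = 0.223034, coefficient = 2
x_6 = 3.2500, f(x_6) = -0.108195, coefficient = 1

I ≈ (0.333333/2) × 7.783830 = 1.297305
Exact value: 1.309452
Error: 0.012147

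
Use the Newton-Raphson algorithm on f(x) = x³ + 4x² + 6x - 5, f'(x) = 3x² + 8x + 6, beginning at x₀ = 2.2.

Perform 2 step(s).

f(x) = x³ + 4x² + 6x - 5
f'(x) = 3x² + 8x + 6
x₀ = 2.2

Newton-Raphson formula: x_{n+1} = x_n - f(x_n)/f'(x_n)

Iteration 1:
  f(2.200000) = 38.208000
  f'(2.200000) = 38.120000
  x_1 = 2.200000 - 38.208000/38.120000 = 1.197692
Iteration 2:
  f(1.197692) = 9.642055
  f'(1.197692) = 19.884927
  x_2 = 1.197692 - 9.642055/19.884927 = 0.712799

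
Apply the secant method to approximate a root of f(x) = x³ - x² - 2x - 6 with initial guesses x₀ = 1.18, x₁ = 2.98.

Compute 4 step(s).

f(x) = x³ - x² - 2x - 6
x₀ = 1.18, x₁ = 2.98

Secant formula: x_{n+1} = x_n - f(x_n)(x_n - x_{n-1})/(f(x_n) - f(x_{n-1}))

Iteration 1:
  f(1.180000) = -8.109368
  f(2.980000) = 5.623192
  x_2 = 2.980000 - 5.623192×(2.980000 - 1.180000)/(5.623192 - (-8.109368))
       = 2.242938
Iteration 2:
  f(2.980000) = 5.623192
  f(2.242938) = -4.232938
  x_3 = 2.242938 - (-4.232938)×(2.242938 - 2.980000)/(-4.232938 - 5.623192)
       = 2.559486
Iteration 3:
  f(2.242938) = -4.232938
  f(2.559486) = -0.902827
  x_4 = 2.559486 - (-0.902827)×(2.559486 - 2.242938)/(-0.902827 - (-4.232938))
       = 2.645305
Iteration 4:
  f(2.559486) = -0.902827
  f(2.645305) = 0.222646
  x_5 = 2.645305 - 0.222646×(2.645305 - 2.559486)/(0.222646 - (-0.902827))
       = 2.628328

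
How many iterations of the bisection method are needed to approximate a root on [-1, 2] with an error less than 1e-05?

We need (b-a)/2^n ≤ 1e-05
(2 - (-1))/2^n ≤ 1e-05
3/2^n ≤ 1e-05
2^n ≥ 300000
n ≥ log₂(300000) = 18.19
n ≥ 19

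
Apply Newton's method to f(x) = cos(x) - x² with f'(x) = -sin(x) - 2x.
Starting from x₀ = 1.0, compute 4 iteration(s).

f(x) = cos(x) - x²
f'(x) = -sin(x) - 2x
x₀ = 1.0

Newton-Raphson formula: x_{n+1} = x_n - f(x_n)/f'(x_n)

Iteration 1:
  f(1.000000) = -0.459698
  f'(1.000000) = -2.841471
  x_1 = 1.000000 - (-0.459698)/(-2.841471) = 0.838218
Iteration 2:
  f(0.838218) = -0.033822
  f'(0.838218) = -2.419890
  x_2 = 0.838218 - (-0.033822)/(-2.419890) = 0.824242
Iteration 3:
  f(0.824242) = -0.000261
  f'(0.824242) = -2.382517
  x_3 = 0.824242 - (-0.000261)/(-2.382517) = 0.824132
Iteration 4:
  f(0.824132) = 0.000000
  f'(0.824132) = -2.382223
  x_4 = 0.824132 - 0.000000/(-2.382223) = 0.824132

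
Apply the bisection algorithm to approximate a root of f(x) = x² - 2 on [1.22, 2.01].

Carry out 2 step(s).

f(x) = x² - 2
Initial interval: [1.22, 2.01]

Iteration 1:
  c_1 = (1.220000 + 2.010000)/2 = 1.615000
  f(c_1) = f(1.615000) = 0.608225
  f(a) × f(c) < 0, new interval: [1.220000, 1.615000]
Iteration 2:
  c_2 = (1.220000 + 1.615000)/2 = 1.417500
  f(c_2) = f(1.417500) = 0.009306
  f(a) × f(c) < 0, new interval: [1.220000, 1.417500]

After 2 iteration(s), the approximation is c_2 = 1.417500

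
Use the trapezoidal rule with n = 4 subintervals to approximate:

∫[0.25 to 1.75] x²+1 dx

f(x) = x²+1
a = 0.25, b = 1.75, n = 4
h = (b - a)/n = 0.375000

Trapezoidal rule: (h/2)[f(x₀) + 2f(x₁) + 2f(x₂) + ... + f(xₙ)]

x_0 = 0.2500, f(x_0) = 1.062500, coefficient = 1
x_1 = 0.6250, f(x_1) = 1.390625, coefficient = 2
x_2 = 1.0000, f(x_2) = 2.000000, coefficient = 2
x_3 = 1.3750, f(x_3) = 2.890625, coefficient = 2
x_4 = 1.7500, f(x_4) = 4.062500, coefficient = 1

I ≈ (0.375000/2) × 17.687500 = 3.316406
Exact value: 3.281250
Error: 0.035156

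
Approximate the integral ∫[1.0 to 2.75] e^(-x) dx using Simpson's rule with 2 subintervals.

f(x) = e^(-x)
a = 1.0, b = 2.75, n = 2
h = (b - a)/n = 0.875000

Simpson's rule: (h/3)[f(x₀) + 4f(x₁) + 2f(x₂) + ... + f(xₙ)]

x_0 = 1.0000, f(x_0) = 0.367879, coefficient = 1
x_1 = 1.8750, f(x_1) = 0.153355, coefficient = 4
x_2 = 2.7500, f(x_2) = 0.063928, coefficient = 1

I ≈ (0.875000/3) × 1.045227 = 0.304858
Exact value: 0.303952
Error: 0.000906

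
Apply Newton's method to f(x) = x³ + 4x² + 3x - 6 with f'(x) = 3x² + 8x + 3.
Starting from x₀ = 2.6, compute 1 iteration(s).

f(x) = x³ + 4x² + 3x - 6
f'(x) = 3x² + 8x + 3
x₀ = 2.6

Newton-Raphson formula: x_{n+1} = x_n - f(x_n)/f'(x_n)

Iteration 1:
  f(2.600000) = 46.416000
  f'(2.600000) = 44.080000
  x_1 = 2.600000 - 46.416000/44.080000 = 1.547005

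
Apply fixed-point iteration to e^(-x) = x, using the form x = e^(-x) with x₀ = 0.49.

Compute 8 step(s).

Equation: e^(-x) = x
Fixed-point form: x = e^(-x)
x₀ = 0.49

x_1 = g(0.490000) = 0.612626
x_2 = g(0.612626) = 0.541926
x_3 = g(0.541926) = 0.581627
x_4 = g(0.581627) = 0.558988
x_5 = g(0.558988) = 0.571787
x_6 = g(0.571787) = 0.564516
x_7 = g(0.564516) = 0.568636
x_8 = g(0.568636) = 0.566298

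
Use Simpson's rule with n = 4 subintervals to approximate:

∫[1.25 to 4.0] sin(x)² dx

f(x) = sin(x)²
a = 1.25, b = 4.0, n = 4
h = (b - a)/n = 0.687500

Simpson's rule: (h/3)[f(x₀) + 4f(x₁) + 2f(x₂) + ... + f(xₙ)]

x_0 = 1.2500, f(x_0) = 0.900572, coefficient = 1
x_1 = 1.9375, f(x_1) = 0.871449, coefficient = 4
x_2 = 2.6250, f(x_2) = 0.243957, coefficient = 2
x_3 = 3.3125, f(x_3) = 0.028926, coefficient = 4
x_4 = 4.0000, f(x_4) = 0.572750, coefficient = 1

I ≈ (0.687500/3) × 5.562736 = 1.274794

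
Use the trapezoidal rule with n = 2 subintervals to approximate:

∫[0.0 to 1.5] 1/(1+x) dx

f(x) = 1/(1+x)
a = 0.0, b = 1.5, n = 2
h = (b - a)/n = 0.750000

Trapezoidal rule: (h/2)[f(x₀) + 2f(x₁) + 2f(x₂) + ... + f(xₙ)]

x_0 = 0.0000, f(x_0) = 1.000000, coefficient = 1
x_1 = 0.7500, f(x_1) = 0.571429, coefficient = 2
x_2 = 1.5000, f(x_2) = 0.400000, coefficient = 1

I ≈ (0.750000/2) × 2.542857 = 0.953571
Exact value: 0.916291
Error: 0.037281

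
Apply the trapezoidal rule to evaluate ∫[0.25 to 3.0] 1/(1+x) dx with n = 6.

f(x) = 1/(1+x)
a = 0.25, b = 3.0, n = 6
h = (b - a)/n = 0.458333

Trapezoidal rule: (h/2)[f(x₀) + 2f(x₁) + 2f(x₂) + ... + f(xₙ)]

x_0 = 0.2500, f(x_0) = 0.800000, coefficient = 1
x_1 = 0.7083, f(x_1) = 0.585366, coefficient = 2
x_2 = 1.1667, f(x_2) = 0.461538, coefficient = 2
x_3 = 1.6250, f(x_3) = 0.380952, coefficient = 2
x_4 = 2.0833, f(x_4) = 0.324324, coefficient = 2
x_5 = 2.5417, f(x_5) = 0.282353, coefficient = 2
x_6 = 3.0000, f(x_6) = 0.250000, coefficient = 1

I ≈ (0.458333/2) × 5.119068 = 1.173120
Exact value: 1.163151
Error: 0.009969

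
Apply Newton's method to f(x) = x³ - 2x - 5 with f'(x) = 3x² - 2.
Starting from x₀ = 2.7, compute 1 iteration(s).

f(x) = x³ - 2x - 5
f'(x) = 3x² - 2
x₀ = 2.7

Newton-Raphson formula: x_{n+1} = x_n - f(x_n)/f'(x_n)

Iteration 1:
  f(2.700000) = 9.283000
  f'(2.700000) = 19.870000
  x_1 = 2.700000 - 9.283000/19.870000 = 2.232813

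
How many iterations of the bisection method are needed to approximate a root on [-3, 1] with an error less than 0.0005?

We need (b-a)/2^n ≤ 0.0005
(1 - (-3))/2^n ≤ 0.0005
4/2^n ≤ 0.0005
2^n ≥ 8000
n ≥ log₂(8000) = 12.97
n ≥ 13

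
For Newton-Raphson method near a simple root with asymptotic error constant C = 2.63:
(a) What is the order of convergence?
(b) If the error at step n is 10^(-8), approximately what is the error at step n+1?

(a) Newton-Raphson has quadratic (order 2) convergence near simple roots.
    This means |e_{n+1}| ≈ C|e_n|².

(b) With |e_n| = 10^(-8) and C = 2.63:
    |e_{n+1}| ≈ 2.63 × (10^(-8))² = 2.63 × 10^(-16)

(a) 2 (quadratic); (b) |e_{n+1}| ≈ 2.630e-16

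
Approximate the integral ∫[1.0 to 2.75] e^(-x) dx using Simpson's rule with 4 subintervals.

f(x) = e^(-x)
a = 1.0, b = 2.75, n = 4
h = (b - a)/n = 0.437500

Simpson's rule: (h/3)[f(x₀) + 4f(x₁) + 2f(x₂) + ... + f(xₙ)]

x_0 = 1.0000, f(x_0) = 0.367879, coefficient = 1
x_1 = 1.4375, f(x_1) = 0.237521, coefficient = 4
x_2 = 1.8750, f(x_2) = 0.153355, coefficient = 2
x_3 = 2.3125, f(x_3) = 0.099013, coefficient = 4
x_4 = 2.7500, f(x_4) = 0.063928, coefficient = 1

I ≈ (0.437500/3) × 2.084654 = 0.304012
Exact value: 0.303952
Error: 0.000060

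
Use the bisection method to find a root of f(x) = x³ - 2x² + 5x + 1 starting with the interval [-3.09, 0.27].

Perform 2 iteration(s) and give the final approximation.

f(x) = x³ - 2x² + 5x + 1
Initial interval: [-3.09, 0.27]

Iteration 1:
  c_1 = (-3.090000 + 0.270000)/2 = -1.410000
  f(c_1) = f(-1.410000) = -12.829421
  f(a) × f(c) ≥ 0, new interval: [-1.410000, 0.270000]
Iteration 2:
  c_2 = (-1.410000 + 0.270000)/2 = -0.570000
  f(c_2) = f(-0.570000) = -2.684993
  f(a) × f(c) ≥ 0, new interval: [-0.570000, 0.270000]

After 2 iteration(s), the approximation is c_2 = -0.570000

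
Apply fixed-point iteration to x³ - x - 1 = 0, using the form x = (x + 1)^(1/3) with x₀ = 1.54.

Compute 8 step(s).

Equation: x³ - x - 1 = 0
Fixed-point form: x = (x + 1)^(1/3)
x₀ = 1.54

x_1 = g(1.540000) = 1.364409
x_2 = g(1.364409) = 1.332215
x_3 = g(1.332215) = 1.326140
x_4 = g(1.326140) = 1.324988
x_5 = g(1.324988) = 1.324769
x_6 = g(1.324769) = 1.324728
x_7 = g(1.324728) = 1.324720
x_8 = g(1.324720) = 1.324718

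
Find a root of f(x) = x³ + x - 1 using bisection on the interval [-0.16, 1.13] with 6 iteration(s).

f(x) = x³ + x - 1
Initial interval: [-0.16, 1.13]

Iteration 1:
  c_1 = (-0.160000 + 1.130000)/2 = 0.485000
  f(c_1) = f(0.485000) = -0.400916
  f(a) × f(c) ≥ 0, new interval: [0.485000, 1.130000]
Iteration 2:
  c_2 = (0.485000 + 1.130000)/2 = 0.807500
  f(c_2) = f(0.807500) = 0.334035
  f(a) × f(c) < 0, new interval: [0.485000, 0.807500]
Iteration 3:
  c_3 = (0.485000 + 0.807500)/2 = 0.646250
  f(c_3) = f(0.646250) = -0.083851
  f(a) × f(c) ≥ 0, new interval: [0.646250, 0.807500]
Iteration 4:
  c_4 = (0.646250 + 0.807500)/2 = 0.726875
  f(c_4) = f(0.726875) = 0.110917
  f(a) × f(c) < 0, new interval: [0.646250, 0.726875]
Iteration 5:
  c_5 = (0.646250 + 0.726875)/2 = 0.686562
  f(c_5) = f(0.686562) = 0.010186
  f(a) × f(c) < 0, new interval: [0.646250, 0.686562]
Iteration 6:
  c_6 = (0.646250 + 0.686562)/2 = 0.666406
  f(c_6) = f(0.666406) = -0.037645
  f(a) × f(c) ≥ 0, new interval: [0.666406, 0.686562]

After 6 iteration(s), the approximation is c_6 = 0.666406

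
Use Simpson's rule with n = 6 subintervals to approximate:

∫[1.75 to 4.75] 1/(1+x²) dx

f(x) = 1/(1+x²)
a = 1.75, b = 4.75, n = 6
h = (b - a)/n = 0.500000

Simpson's rule: (h/3)[f(x₀) + 4f(x₁) + 2f(x₂) + ... + f(xₙ)]

x_0 = 1.7500, f(x_0) = 0.246154, coefficient = 1
x_1 = 2.2500, f(x_1) = 0.164948, coefficient = 4
x_2 = 2.7500, f(x_2) = 0.116788, coefficient = 2
x_3 = 3.2500, f(x_3) = 0.086486, coefficient = 4
x_4 = 3.7500, f(x_4) = 0.066390, coefficient = 2
x_5 = 4.2500, f(x_5) = 0.052459, coefficient = 4
x_6 = 4.7500, f(x_6) = 0.042440, coefficient = 1

I ≈ (0.500000/3) × 1.870527 = 0.311754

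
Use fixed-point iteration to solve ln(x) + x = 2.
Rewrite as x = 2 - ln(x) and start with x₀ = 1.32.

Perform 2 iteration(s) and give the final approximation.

Equation: ln(x) + x = 2
Fixed-point form: x = 2 - ln(x)
x₀ = 1.32

x_1 = g(1.320000) = 1.722368
x_2 = g(1.722368) = 1.456300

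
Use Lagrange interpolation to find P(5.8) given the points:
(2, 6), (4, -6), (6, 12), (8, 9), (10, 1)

Lagrange interpolation formula:
P(x) = Σ yᵢ × Lᵢ(x)
where Lᵢ(x) = Π_{j≠i} (x - xⱼ)/(xᵢ - xⱼ)

L_0(5.8) = (5.8 - 4)/(2 - 4) × (5.8 - 6)/(2 - 6) × (5.8 - 8)/(2 - 8) × (5.8 - 10)/(2 - 10) = -0.008663
L_1(5.8) = (5.8 - 2)/(4 - 2) × (5.8 - 6)/(4 - 6) × (5.8 - 8)/(4 - 8) × (5.8 - 10)/(4 - 10) = 0.073150
L_2(5.8) = (5.8 - 2)/(6 - 2) × (5.8 - 4)/(6 - 4) × (5.8 - 8)/(6 - 8) × (5.8 - 10)/(6 - 10) = 0.987525
L_3(5.8) = (5.8 - 2)/(8 - 2) × (5.8 - 4)/(8 - 4) × (5.8 - 6)/(8 - 6) × (5.8 - 10)/(8 - 10) = -0.059850
L_4(5.8) = (5.8 - 2)/(10 - 2) × (5.8 - 4)/(10 - 4) × (5.8 - 6)/(10 - 6) × (5.8 - 8)/(10 - 8) = 0.007838

P(5.8) = 6×L_0(5.8) + (-6)×L_1(5.8) + 12×L_2(5.8) + 9×L_3(5.8) + 1×L_4(5.8)
P(5.8) = 10.828612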